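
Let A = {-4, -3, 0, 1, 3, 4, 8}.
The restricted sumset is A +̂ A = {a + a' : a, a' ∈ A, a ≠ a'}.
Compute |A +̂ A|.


Restricted sumset: A +̂ A = {a + a' : a ∈ A, a' ∈ A, a ≠ a'}.
Equivalently, take A + A and drop any sum 2a that is achievable ONLY as a + a for a ∈ A (i.e. sums representable only with equal summands).
Enumerate pairs (a, a') with a < a' (symmetric, so each unordered pair gives one sum; this covers all a ≠ a'):
  -4 + -3 = -7
  -4 + 0 = -4
  -4 + 1 = -3
  -4 + 3 = -1
  -4 + 4 = 0
  -4 + 8 = 4
  -3 + 0 = -3
  -3 + 1 = -2
  -3 + 3 = 0
  -3 + 4 = 1
  -3 + 8 = 5
  0 + 1 = 1
  0 + 3 = 3
  0 + 4 = 4
  0 + 8 = 8
  1 + 3 = 4
  1 + 4 = 5
  1 + 8 = 9
  3 + 4 = 7
  3 + 8 = 11
  4 + 8 = 12
Collected distinct sums: {-7, -4, -3, -2, -1, 0, 1, 3, 4, 5, 7, 8, 9, 11, 12}
|A +̂ A| = 15
(Reference bound: |A +̂ A| ≥ 2|A| - 3 for |A| ≥ 2, with |A| = 7 giving ≥ 11.)

|A +̂ A| = 15


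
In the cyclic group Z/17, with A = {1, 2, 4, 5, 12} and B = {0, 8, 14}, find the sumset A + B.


Work in Z/17Z: reduce every sum a + b modulo 17.
Enumerate all 15 pairs:
a = 1: 1+0=1, 1+8=9, 1+14=15
a = 2: 2+0=2, 2+8=10, 2+14=16
a = 4: 4+0=4, 4+8=12, 4+14=1
a = 5: 5+0=5, 5+8=13, 5+14=2
a = 12: 12+0=12, 12+8=3, 12+14=9
Distinct residues collected: {1, 2, 3, 4, 5, 9, 10, 12, 13, 15, 16}
|A + B| = 11 (out of 17 total residues).

A + B = {1, 2, 3, 4, 5, 9, 10, 12, 13, 15, 16}


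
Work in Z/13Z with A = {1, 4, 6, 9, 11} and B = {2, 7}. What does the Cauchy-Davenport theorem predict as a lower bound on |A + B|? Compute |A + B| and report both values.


Cauchy-Davenport: |A + B| ≥ min(p, |A| + |B| - 1) for A, B nonempty in Z/pZ.
|A| = 5, |B| = 2, p = 13.
CD lower bound = min(13, 5 + 2 - 1) = min(13, 6) = 6.
Compute A + B mod 13 directly:
a = 1: 1+2=3, 1+7=8
a = 4: 4+2=6, 4+7=11
a = 6: 6+2=8, 6+7=0
a = 9: 9+2=11, 9+7=3
a = 11: 11+2=0, 11+7=5
A + B = {0, 3, 5, 6, 8, 11}, so |A + B| = 6.
Verify: 6 ≥ 6? Yes ✓.

CD lower bound = 6, actual |A + B| = 6.


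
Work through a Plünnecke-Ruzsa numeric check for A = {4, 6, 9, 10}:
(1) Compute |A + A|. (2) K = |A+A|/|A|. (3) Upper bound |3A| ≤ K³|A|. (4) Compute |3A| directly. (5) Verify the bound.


|A| = 4.
Step 1: Compute A + A by enumerating all 16 pairs.
A + A = {8, 10, 12, 13, 14, 15, 16, 18, 19, 20}, so |A + A| = 10.
Step 2: Doubling constant K = |A + A|/|A| = 10/4 = 10/4 ≈ 2.5000.
Step 3: Plünnecke-Ruzsa gives |3A| ≤ K³·|A| = (2.5000)³ · 4 ≈ 62.5000.
Step 4: Compute 3A = A + A + A directly by enumerating all triples (a,b,c) ∈ A³; |3A| = 17.
Step 5: Check 17 ≤ 62.5000? Yes ✓.

K = 10/4, Plünnecke-Ruzsa bound K³|A| ≈ 62.5000, |3A| = 17, inequality holds.


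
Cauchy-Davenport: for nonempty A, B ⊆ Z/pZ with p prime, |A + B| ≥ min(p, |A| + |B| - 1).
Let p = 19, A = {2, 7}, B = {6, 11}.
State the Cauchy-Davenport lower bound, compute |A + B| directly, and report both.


Cauchy-Davenport: |A + B| ≥ min(p, |A| + |B| - 1) for A, B nonempty in Z/pZ.
|A| = 2, |B| = 2, p = 19.
CD lower bound = min(19, 2 + 2 - 1) = min(19, 3) = 3.
Compute A + B mod 19 directly:
a = 2: 2+6=8, 2+11=13
a = 7: 7+6=13, 7+11=18
A + B = {8, 13, 18}, so |A + B| = 3.
Verify: 3 ≥ 3? Yes ✓.

CD lower bound = 3, actual |A + B| = 3.


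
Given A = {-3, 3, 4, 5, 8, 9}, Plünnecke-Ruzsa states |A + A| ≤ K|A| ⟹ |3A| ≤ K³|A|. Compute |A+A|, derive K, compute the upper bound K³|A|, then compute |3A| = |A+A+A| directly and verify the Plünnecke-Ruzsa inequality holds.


|A| = 6.
Step 1: Compute A + A by enumerating all 36 pairs.
A + A = {-6, 0, 1, 2, 5, 6, 7, 8, 9, 10, 11, 12, 13, 14, 16, 17, 18}, so |A + A| = 17.
Step 2: Doubling constant K = |A + A|/|A| = 17/6 = 17/6 ≈ 2.8333.
Step 3: Plünnecke-Ruzsa gives |3A| ≤ K³·|A| = (2.8333)³ · 6 ≈ 136.4722.
Step 4: Compute 3A = A + A + A directly by enumerating all triples (a,b,c) ∈ A³; |3A| = 30.
Step 5: Check 30 ≤ 136.4722? Yes ✓.

K = 17/6, Plünnecke-Ruzsa bound K³|A| ≈ 136.4722, |3A| = 30, inequality holds.


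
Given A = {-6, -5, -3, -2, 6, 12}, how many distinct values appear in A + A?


A + A = {a + a' : a, a' ∈ A}; |A| = 6.
General bounds: 2|A| - 1 ≤ |A + A| ≤ |A|(|A|+1)/2, i.e. 11 ≤ |A + A| ≤ 21.
Lower bound 2|A|-1 is attained iff A is an arithmetic progression.
Enumerate sums a + a' for a ≤ a' (symmetric, so this suffices):
a = -6: -6+-6=-12, -6+-5=-11, -6+-3=-9, -6+-2=-8, -6+6=0, -6+12=6
a = -5: -5+-5=-10, -5+-3=-8, -5+-2=-7, -5+6=1, -5+12=7
a = -3: -3+-3=-6, -3+-2=-5, -3+6=3, -3+12=9
a = -2: -2+-2=-4, -2+6=4, -2+12=10
a = 6: 6+6=12, 6+12=18
a = 12: 12+12=24
Distinct sums: {-12, -11, -10, -9, -8, -7, -6, -5, -4, 0, 1, 3, 4, 6, 7, 9, 10, 12, 18, 24}
|A + A| = 20

|A + A| = 20


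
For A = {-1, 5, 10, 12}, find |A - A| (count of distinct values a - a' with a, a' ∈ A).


A - A = {a - a' : a, a' ∈ A}; |A| = 4.
Bounds: 2|A|-1 ≤ |A - A| ≤ |A|² - |A| + 1, i.e. 7 ≤ |A - A| ≤ 13.
Note: 0 ∈ A - A always (from a - a). The set is symmetric: if d ∈ A - A then -d ∈ A - A.
Enumerate nonzero differences d = a - a' with a > a' (then include -d):
Positive differences: {2, 5, 6, 7, 11, 13}
Full difference set: {0} ∪ (positive diffs) ∪ (negative diffs).
|A - A| = 1 + 2·6 = 13 (matches direct enumeration: 13).

|A - A| = 13


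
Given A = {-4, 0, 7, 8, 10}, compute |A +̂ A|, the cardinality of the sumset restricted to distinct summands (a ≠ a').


Restricted sumset: A +̂ A = {a + a' : a ∈ A, a' ∈ A, a ≠ a'}.
Equivalently, take A + A and drop any sum 2a that is achievable ONLY as a + a for a ∈ A (i.e. sums representable only with equal summands).
Enumerate pairs (a, a') with a < a' (symmetric, so each unordered pair gives one sum; this covers all a ≠ a'):
  -4 + 0 = -4
  -4 + 7 = 3
  -4 + 8 = 4
  -4 + 10 = 6
  0 + 7 = 7
  0 + 8 = 8
  0 + 10 = 10
  7 + 8 = 15
  7 + 10 = 17
  8 + 10 = 18
Collected distinct sums: {-4, 3, 4, 6, 7, 8, 10, 15, 17, 18}
|A +̂ A| = 10
(Reference bound: |A +̂ A| ≥ 2|A| - 3 for |A| ≥ 2, with |A| = 5 giving ≥ 7.)

|A +̂ A| = 10


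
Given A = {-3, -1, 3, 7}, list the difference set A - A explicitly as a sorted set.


A - A = {a - a' : a, a' ∈ A}.
Compute a - a' for each ordered pair (a, a'):
a = -3: -3--3=0, -3--1=-2, -3-3=-6, -3-7=-10
a = -1: -1--3=2, -1--1=0, -1-3=-4, -1-7=-8
a = 3: 3--3=6, 3--1=4, 3-3=0, 3-7=-4
a = 7: 7--3=10, 7--1=8, 7-3=4, 7-7=0
Collecting distinct values (and noting 0 appears from a-a):
A - A = {-10, -8, -6, -4, -2, 0, 2, 4, 6, 8, 10}
|A - A| = 11

A - A = {-10, -8, -6, -4, -2, 0, 2, 4, 6, 8, 10}


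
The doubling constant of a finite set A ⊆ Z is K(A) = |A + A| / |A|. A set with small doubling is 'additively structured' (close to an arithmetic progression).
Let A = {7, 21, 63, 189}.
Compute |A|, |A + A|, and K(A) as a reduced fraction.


|A| = 4.
Compute A + A by enumerating all 16 pairs.
A + A = {14, 28, 42, 70, 84, 126, 196, 210, 252, 378}, so |A + A| = 10.
K = |A + A| / |A| = 10/4 = 5/2 ≈ 2.5000.
Reference: AP of size 4 gives K = 7/4 ≈ 1.7500; a fully generic set of size 4 gives K ≈ 2.5000.

|A| = 4, |A + A| = 10, K = 10/4 = 5/2.


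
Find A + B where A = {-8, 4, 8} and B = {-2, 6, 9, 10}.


A + B = {a + b : a ∈ A, b ∈ B}.
Enumerate all |A|·|B| = 3·4 = 12 pairs (a, b) and collect distinct sums.
a = -8: -8+-2=-10, -8+6=-2, -8+9=1, -8+10=2
a = 4: 4+-2=2, 4+6=10, 4+9=13, 4+10=14
a = 8: 8+-2=6, 8+6=14, 8+9=17, 8+10=18
Collecting distinct sums: A + B = {-10, -2, 1, 2, 6, 10, 13, 14, 17, 18}
|A + B| = 10

A + B = {-10, -2, 1, 2, 6, 10, 13, 14, 17, 18}


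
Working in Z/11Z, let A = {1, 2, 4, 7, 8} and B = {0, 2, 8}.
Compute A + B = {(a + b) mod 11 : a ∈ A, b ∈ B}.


Work in Z/11Z: reduce every sum a + b modulo 11.
Enumerate all 15 pairs:
a = 1: 1+0=1, 1+2=3, 1+8=9
a = 2: 2+0=2, 2+2=4, 2+8=10
a = 4: 4+0=4, 4+2=6, 4+8=1
a = 7: 7+0=7, 7+2=9, 7+8=4
a = 8: 8+0=8, 8+2=10, 8+8=5
Distinct residues collected: {1, 2, 3, 4, 5, 6, 7, 8, 9, 10}
|A + B| = 10 (out of 11 total residues).

A + B = {1, 2, 3, 4, 5, 6, 7, 8, 9, 10}


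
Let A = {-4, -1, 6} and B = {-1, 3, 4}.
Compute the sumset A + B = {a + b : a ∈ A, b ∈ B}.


A + B = {a + b : a ∈ A, b ∈ B}.
Enumerate all |A|·|B| = 3·3 = 9 pairs (a, b) and collect distinct sums.
a = -4: -4+-1=-5, -4+3=-1, -4+4=0
a = -1: -1+-1=-2, -1+3=2, -1+4=3
a = 6: 6+-1=5, 6+3=9, 6+4=10
Collecting distinct sums: A + B = {-5, -2, -1, 0, 2, 3, 5, 9, 10}
|A + B| = 9

A + B = {-5, -2, -1, 0, 2, 3, 5, 9, 10}


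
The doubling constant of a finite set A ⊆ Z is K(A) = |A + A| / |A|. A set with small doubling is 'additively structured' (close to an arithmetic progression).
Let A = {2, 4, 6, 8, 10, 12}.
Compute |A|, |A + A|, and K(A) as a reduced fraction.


|A| = 6.
Compute A + A by enumerating all 36 pairs.
A + A = {4, 6, 8, 10, 12, 14, 16, 18, 20, 22, 24}, so |A + A| = 11.
K = |A + A| / |A| = 11/6 (already in lowest terms) ≈ 1.8333.
Reference: AP of size 6 gives K = 11/6 ≈ 1.8333; a fully generic set of size 6 gives K ≈ 3.5000.

|A| = 6, |A + A| = 11, K = 11/6.


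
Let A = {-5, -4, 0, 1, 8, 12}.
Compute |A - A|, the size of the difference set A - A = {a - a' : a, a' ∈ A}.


A - A = {a - a' : a, a' ∈ A}; |A| = 6.
Bounds: 2|A|-1 ≤ |A - A| ≤ |A|² - |A| + 1, i.e. 11 ≤ |A - A| ≤ 31.
Note: 0 ∈ A - A always (from a - a). The set is symmetric: if d ∈ A - A then -d ∈ A - A.
Enumerate nonzero differences d = a - a' with a > a' (then include -d):
Positive differences: {1, 4, 5, 6, 7, 8, 11, 12, 13, 16, 17}
Full difference set: {0} ∪ (positive diffs) ∪ (negative diffs).
|A - A| = 1 + 2·11 = 23 (matches direct enumeration: 23).

|A - A| = 23


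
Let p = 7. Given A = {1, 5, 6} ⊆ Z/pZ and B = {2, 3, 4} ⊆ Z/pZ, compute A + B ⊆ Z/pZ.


Work in Z/7Z: reduce every sum a + b modulo 7.
Enumerate all 9 pairs:
a = 1: 1+2=3, 1+3=4, 1+4=5
a = 5: 5+2=0, 5+3=1, 5+4=2
a = 6: 6+2=1, 6+3=2, 6+4=3
Distinct residues collected: {0, 1, 2, 3, 4, 5}
|A + B| = 6 (out of 7 total residues).

A + B = {0, 1, 2, 3, 4, 5}


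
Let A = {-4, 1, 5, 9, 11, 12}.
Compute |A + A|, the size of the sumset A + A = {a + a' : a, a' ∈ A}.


A + A = {a + a' : a, a' ∈ A}; |A| = 6.
General bounds: 2|A| - 1 ≤ |A + A| ≤ |A|(|A|+1)/2, i.e. 11 ≤ |A + A| ≤ 21.
Lower bound 2|A|-1 is attained iff A is an arithmetic progression.
Enumerate sums a + a' for a ≤ a' (symmetric, so this suffices):
a = -4: -4+-4=-8, -4+1=-3, -4+5=1, -4+9=5, -4+11=7, -4+12=8
a = 1: 1+1=2, 1+5=6, 1+9=10, 1+11=12, 1+12=13
a = 5: 5+5=10, 5+9=14, 5+11=16, 5+12=17
a = 9: 9+9=18, 9+11=20, 9+12=21
a = 11: 11+11=22, 11+12=23
a = 12: 12+12=24
Distinct sums: {-8, -3, 1, 2, 5, 6, 7, 8, 10, 12, 13, 14, 16, 17, 18, 20, 21, 22, 23, 24}
|A + A| = 20

|A + A| = 20


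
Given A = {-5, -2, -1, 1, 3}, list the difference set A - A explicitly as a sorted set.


A - A = {a - a' : a, a' ∈ A}.
Compute a - a' for each ordered pair (a, a'):
a = -5: -5--5=0, -5--2=-3, -5--1=-4, -5-1=-6, -5-3=-8
a = -2: -2--5=3, -2--2=0, -2--1=-1, -2-1=-3, -2-3=-5
a = -1: -1--5=4, -1--2=1, -1--1=0, -1-1=-2, -1-3=-4
a = 1: 1--5=6, 1--2=3, 1--1=2, 1-1=0, 1-3=-2
a = 3: 3--5=8, 3--2=5, 3--1=4, 3-1=2, 3-3=0
Collecting distinct values (and noting 0 appears from a-a):
A - A = {-8, -6, -5, -4, -3, -2, -1, 0, 1, 2, 3, 4, 5, 6, 8}
|A - A| = 15

A - A = {-8, -6, -5, -4, -3, -2, -1, 0, 1, 2, 3, 4, 5, 6, 8}


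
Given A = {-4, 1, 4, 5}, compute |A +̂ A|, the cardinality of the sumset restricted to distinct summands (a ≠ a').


Restricted sumset: A +̂ A = {a + a' : a ∈ A, a' ∈ A, a ≠ a'}.
Equivalently, take A + A and drop any sum 2a that is achievable ONLY as a + a for a ∈ A (i.e. sums representable only with equal summands).
Enumerate pairs (a, a') with a < a' (symmetric, so each unordered pair gives one sum; this covers all a ≠ a'):
  -4 + 1 = -3
  -4 + 4 = 0
  -4 + 5 = 1
  1 + 4 = 5
  1 + 5 = 6
  4 + 5 = 9
Collected distinct sums: {-3, 0, 1, 5, 6, 9}
|A +̂ A| = 6
(Reference bound: |A +̂ A| ≥ 2|A| - 3 for |A| ≥ 2, with |A| = 4 giving ≥ 5.)

|A +̂ A| = 6


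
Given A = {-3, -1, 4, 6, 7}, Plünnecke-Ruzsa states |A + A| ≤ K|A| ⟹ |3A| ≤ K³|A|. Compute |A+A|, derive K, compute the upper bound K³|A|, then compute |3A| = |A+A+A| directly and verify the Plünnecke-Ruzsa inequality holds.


|A| = 5.
Step 1: Compute A + A by enumerating all 25 pairs.
A + A = {-6, -4, -2, 1, 3, 4, 5, 6, 8, 10, 11, 12, 13, 14}, so |A + A| = 14.
Step 2: Doubling constant K = |A + A|/|A| = 14/5 = 14/5 ≈ 2.8000.
Step 3: Plünnecke-Ruzsa gives |3A| ≤ K³·|A| = (2.8000)³ · 5 ≈ 109.7600.
Step 4: Compute 3A = A + A + A directly by enumerating all triples (a,b,c) ∈ A³; |3A| = 26.
Step 5: Check 26 ≤ 109.7600? Yes ✓.

K = 14/5, Plünnecke-Ruzsa bound K³|A| ≈ 109.7600, |3A| = 26, inequality holds.


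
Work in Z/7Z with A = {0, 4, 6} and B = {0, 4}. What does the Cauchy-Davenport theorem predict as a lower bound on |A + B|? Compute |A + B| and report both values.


Cauchy-Davenport: |A + B| ≥ min(p, |A| + |B| - 1) for A, B nonempty in Z/pZ.
|A| = 3, |B| = 2, p = 7.
CD lower bound = min(7, 3 + 2 - 1) = min(7, 4) = 4.
Compute A + B mod 7 directly:
a = 0: 0+0=0, 0+4=4
a = 4: 4+0=4, 4+4=1
a = 6: 6+0=6, 6+4=3
A + B = {0, 1, 3, 4, 6}, so |A + B| = 5.
Verify: 5 ≥ 4? Yes ✓.

CD lower bound = 4, actual |A + B| = 5.


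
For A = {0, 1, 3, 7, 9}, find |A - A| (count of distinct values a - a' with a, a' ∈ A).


A - A = {a - a' : a, a' ∈ A}; |A| = 5.
Bounds: 2|A|-1 ≤ |A - A| ≤ |A|² - |A| + 1, i.e. 9 ≤ |A - A| ≤ 21.
Note: 0 ∈ A - A always (from a - a). The set is symmetric: if d ∈ A - A then -d ∈ A - A.
Enumerate nonzero differences d = a - a' with a > a' (then include -d):
Positive differences: {1, 2, 3, 4, 6, 7, 8, 9}
Full difference set: {0} ∪ (positive diffs) ∪ (negative diffs).
|A - A| = 1 + 2·8 = 17 (matches direct enumeration: 17).

|A - A| = 17


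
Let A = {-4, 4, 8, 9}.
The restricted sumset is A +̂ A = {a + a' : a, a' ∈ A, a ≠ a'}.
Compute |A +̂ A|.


Restricted sumset: A +̂ A = {a + a' : a ∈ A, a' ∈ A, a ≠ a'}.
Equivalently, take A + A and drop any sum 2a that is achievable ONLY as a + a for a ∈ A (i.e. sums representable only with equal summands).
Enumerate pairs (a, a') with a < a' (symmetric, so each unordered pair gives one sum; this covers all a ≠ a'):
  -4 + 4 = 0
  -4 + 8 = 4
  -4 + 9 = 5
  4 + 8 = 12
  4 + 9 = 13
  8 + 9 = 17
Collected distinct sums: {0, 4, 5, 12, 13, 17}
|A +̂ A| = 6
(Reference bound: |A +̂ A| ≥ 2|A| - 3 for |A| ≥ 2, with |A| = 4 giving ≥ 5.)

|A +̂ A| = 6


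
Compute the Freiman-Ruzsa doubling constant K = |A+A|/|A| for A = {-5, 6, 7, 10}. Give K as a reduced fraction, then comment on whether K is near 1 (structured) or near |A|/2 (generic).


|A| = 4.
Compute A + A by enumerating all 16 pairs.
A + A = {-10, 1, 2, 5, 12, 13, 14, 16, 17, 20}, so |A + A| = 10.
K = |A + A| / |A| = 10/4 = 5/2 ≈ 2.5000.
Reference: AP of size 4 gives K = 7/4 ≈ 1.7500; a fully generic set of size 4 gives K ≈ 2.5000.

|A| = 4, |A + A| = 10, K = 10/4 = 5/2.


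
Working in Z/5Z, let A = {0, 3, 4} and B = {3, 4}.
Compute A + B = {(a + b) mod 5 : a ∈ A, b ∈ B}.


Work in Z/5Z: reduce every sum a + b modulo 5.
Enumerate all 6 pairs:
a = 0: 0+3=3, 0+4=4
a = 3: 3+3=1, 3+4=2
a = 4: 4+3=2, 4+4=3
Distinct residues collected: {1, 2, 3, 4}
|A + B| = 4 (out of 5 total residues).

A + B = {1, 2, 3, 4}


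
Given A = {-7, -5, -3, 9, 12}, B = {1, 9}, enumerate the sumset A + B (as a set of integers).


A + B = {a + b : a ∈ A, b ∈ B}.
Enumerate all |A|·|B| = 5·2 = 10 pairs (a, b) and collect distinct sums.
a = -7: -7+1=-6, -7+9=2
a = -5: -5+1=-4, -5+9=4
a = -3: -3+1=-2, -3+9=6
a = 9: 9+1=10, 9+9=18
a = 12: 12+1=13, 12+9=21
Collecting distinct sums: A + B = {-6, -4, -2, 2, 4, 6, 10, 13, 18, 21}
|A + B| = 10

A + B = {-6, -4, -2, 2, 4, 6, 10, 13, 18, 21}


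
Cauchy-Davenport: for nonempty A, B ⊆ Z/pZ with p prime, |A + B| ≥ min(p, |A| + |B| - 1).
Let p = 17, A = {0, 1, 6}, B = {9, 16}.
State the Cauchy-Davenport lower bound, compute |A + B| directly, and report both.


Cauchy-Davenport: |A + B| ≥ min(p, |A| + |B| - 1) for A, B nonempty in Z/pZ.
|A| = 3, |B| = 2, p = 17.
CD lower bound = min(17, 3 + 2 - 1) = min(17, 4) = 4.
Compute A + B mod 17 directly:
a = 0: 0+9=9, 0+16=16
a = 1: 1+9=10, 1+16=0
a = 6: 6+9=15, 6+16=5
A + B = {0, 5, 9, 10, 15, 16}, so |A + B| = 6.
Verify: 6 ≥ 4? Yes ✓.

CD lower bound = 4, actual |A + B| = 6.


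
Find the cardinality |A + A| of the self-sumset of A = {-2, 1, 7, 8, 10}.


A + A = {a + a' : a, a' ∈ A}; |A| = 5.
General bounds: 2|A| - 1 ≤ |A + A| ≤ |A|(|A|+1)/2, i.e. 9 ≤ |A + A| ≤ 15.
Lower bound 2|A|-1 is attained iff A is an arithmetic progression.
Enumerate sums a + a' for a ≤ a' (symmetric, so this suffices):
a = -2: -2+-2=-4, -2+1=-1, -2+7=5, -2+8=6, -2+10=8
a = 1: 1+1=2, 1+7=8, 1+8=9, 1+10=11
a = 7: 7+7=14, 7+8=15, 7+10=17
a = 8: 8+8=16, 8+10=18
a = 10: 10+10=20
Distinct sums: {-4, -1, 2, 5, 6, 8, 9, 11, 14, 15, 16, 17, 18, 20}
|A + A| = 14

|A + A| = 14


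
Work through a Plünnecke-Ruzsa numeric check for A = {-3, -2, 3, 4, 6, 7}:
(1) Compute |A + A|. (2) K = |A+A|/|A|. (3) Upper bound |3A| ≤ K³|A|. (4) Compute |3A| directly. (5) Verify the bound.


|A| = 6.
Step 1: Compute A + A by enumerating all 36 pairs.
A + A = {-6, -5, -4, 0, 1, 2, 3, 4, 5, 6, 7, 8, 9, 10, 11, 12, 13, 14}, so |A + A| = 18.
Step 2: Doubling constant K = |A + A|/|A| = 18/6 = 18/6 ≈ 3.0000.
Step 3: Plünnecke-Ruzsa gives |3A| ≤ K³·|A| = (3.0000)³ · 6 ≈ 162.0000.
Step 4: Compute 3A = A + A + A directly by enumerating all triples (a,b,c) ∈ A³; |3A| = 29.
Step 5: Check 29 ≤ 162.0000? Yes ✓.

K = 18/6, Plünnecke-Ruzsa bound K³|A| ≈ 162.0000, |3A| = 29, inequality holds.


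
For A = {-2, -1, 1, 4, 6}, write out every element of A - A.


A - A = {a - a' : a, a' ∈ A}.
Compute a - a' for each ordered pair (a, a'):
a = -2: -2--2=0, -2--1=-1, -2-1=-3, -2-4=-6, -2-6=-8
a = -1: -1--2=1, -1--1=0, -1-1=-2, -1-4=-5, -1-6=-7
a = 1: 1--2=3, 1--1=2, 1-1=0, 1-4=-3, 1-6=-5
a = 4: 4--2=6, 4--1=5, 4-1=3, 4-4=0, 4-6=-2
a = 6: 6--2=8, 6--1=7, 6-1=5, 6-4=2, 6-6=0
Collecting distinct values (and noting 0 appears from a-a):
A - A = {-8, -7, -6, -5, -3, -2, -1, 0, 1, 2, 3, 5, 6, 7, 8}
|A - A| = 15

A - A = {-8, -7, -6, -5, -3, -2, -1, 0, 1, 2, 3, 5, 6, 7, 8}


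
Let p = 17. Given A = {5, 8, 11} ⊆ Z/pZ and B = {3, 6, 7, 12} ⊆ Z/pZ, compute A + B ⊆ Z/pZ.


Work in Z/17Z: reduce every sum a + b modulo 17.
Enumerate all 12 pairs:
a = 5: 5+3=8, 5+6=11, 5+7=12, 5+12=0
a = 8: 8+3=11, 8+6=14, 8+7=15, 8+12=3
a = 11: 11+3=14, 11+6=0, 11+7=1, 11+12=6
Distinct residues collected: {0, 1, 3, 6, 8, 11, 12, 14, 15}
|A + B| = 9 (out of 17 total residues).

A + B = {0, 1, 3, 6, 8, 11, 12, 14, 15}


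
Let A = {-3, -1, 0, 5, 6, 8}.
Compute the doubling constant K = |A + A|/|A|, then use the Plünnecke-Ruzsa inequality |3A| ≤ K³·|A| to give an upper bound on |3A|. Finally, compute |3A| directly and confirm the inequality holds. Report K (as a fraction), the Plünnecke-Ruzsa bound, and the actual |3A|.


|A| = 6.
Step 1: Compute A + A by enumerating all 36 pairs.
A + A = {-6, -4, -3, -2, -1, 0, 2, 3, 4, 5, 6, 7, 8, 10, 11, 12, 13, 14, 16}, so |A + A| = 19.
Step 2: Doubling constant K = |A + A|/|A| = 19/6 = 19/6 ≈ 3.1667.
Step 3: Plünnecke-Ruzsa gives |3A| ≤ K³·|A| = (3.1667)³ · 6 ≈ 190.5278.
Step 4: Compute 3A = A + A + A directly by enumerating all triples (a,b,c) ∈ A³; |3A| = 32.
Step 5: Check 32 ≤ 190.5278? Yes ✓.

K = 19/6, Plünnecke-Ruzsa bound K³|A| ≈ 190.5278, |3A| = 32, inequality holds.


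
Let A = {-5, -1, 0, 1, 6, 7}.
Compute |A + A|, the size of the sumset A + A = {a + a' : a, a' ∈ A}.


A + A = {a + a' : a, a' ∈ A}; |A| = 6.
General bounds: 2|A| - 1 ≤ |A + A| ≤ |A|(|A|+1)/2, i.e. 11 ≤ |A + A| ≤ 21.
Lower bound 2|A|-1 is attained iff A is an arithmetic progression.
Enumerate sums a + a' for a ≤ a' (symmetric, so this suffices):
a = -5: -5+-5=-10, -5+-1=-6, -5+0=-5, -5+1=-4, -5+6=1, -5+7=2
a = -1: -1+-1=-2, -1+0=-1, -1+1=0, -1+6=5, -1+7=6
a = 0: 0+0=0, 0+1=1, 0+6=6, 0+7=7
a = 1: 1+1=2, 1+6=7, 1+7=8
a = 6: 6+6=12, 6+7=13
a = 7: 7+7=14
Distinct sums: {-10, -6, -5, -4, -2, -1, 0, 1, 2, 5, 6, 7, 8, 12, 13, 14}
|A + A| = 16

|A + A| = 16


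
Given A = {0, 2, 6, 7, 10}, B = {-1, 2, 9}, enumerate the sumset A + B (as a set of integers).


A + B = {a + b : a ∈ A, b ∈ B}.
Enumerate all |A|·|B| = 5·3 = 15 pairs (a, b) and collect distinct sums.
a = 0: 0+-1=-1, 0+2=2, 0+9=9
a = 2: 2+-1=1, 2+2=4, 2+9=11
a = 6: 6+-1=5, 6+2=8, 6+9=15
a = 7: 7+-1=6, 7+2=9, 7+9=16
a = 10: 10+-1=9, 10+2=12, 10+9=19
Collecting distinct sums: A + B = {-1, 1, 2, 4, 5, 6, 8, 9, 11, 12, 15, 16, 19}
|A + B| = 13

A + B = {-1, 1, 2, 4, 5, 6, 8, 9, 11, 12, 15, 16, 19}


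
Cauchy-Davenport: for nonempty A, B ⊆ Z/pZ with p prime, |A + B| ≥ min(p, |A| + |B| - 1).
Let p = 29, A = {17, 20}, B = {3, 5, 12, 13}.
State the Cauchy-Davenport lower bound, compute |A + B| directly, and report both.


Cauchy-Davenport: |A + B| ≥ min(p, |A| + |B| - 1) for A, B nonempty in Z/pZ.
|A| = 2, |B| = 4, p = 29.
CD lower bound = min(29, 2 + 4 - 1) = min(29, 5) = 5.
Compute A + B mod 29 directly:
a = 17: 17+3=20, 17+5=22, 17+12=0, 17+13=1
a = 20: 20+3=23, 20+5=25, 20+12=3, 20+13=4
A + B = {0, 1, 3, 4, 20, 22, 23, 25}, so |A + B| = 8.
Verify: 8 ≥ 5? Yes ✓.

CD lower bound = 5, actual |A + B| = 8.


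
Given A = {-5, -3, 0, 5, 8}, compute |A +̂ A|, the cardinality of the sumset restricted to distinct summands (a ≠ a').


Restricted sumset: A +̂ A = {a + a' : a ∈ A, a' ∈ A, a ≠ a'}.
Equivalently, take A + A and drop any sum 2a that is achievable ONLY as a + a for a ∈ A (i.e. sums representable only with equal summands).
Enumerate pairs (a, a') with a < a' (symmetric, so each unordered pair gives one sum; this covers all a ≠ a'):
  -5 + -3 = -8
  -5 + 0 = -5
  -5 + 5 = 0
  -5 + 8 = 3
  -3 + 0 = -3
  -3 + 5 = 2
  -3 + 8 = 5
  0 + 5 = 5
  0 + 8 = 8
  5 + 8 = 13
Collected distinct sums: {-8, -5, -3, 0, 2, 3, 5, 8, 13}
|A +̂ A| = 9
(Reference bound: |A +̂ A| ≥ 2|A| - 3 for |A| ≥ 2, with |A| = 5 giving ≥ 7.)

|A +̂ A| = 9


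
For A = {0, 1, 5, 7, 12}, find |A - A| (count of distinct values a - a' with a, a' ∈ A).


A - A = {a - a' : a, a' ∈ A}; |A| = 5.
Bounds: 2|A|-1 ≤ |A - A| ≤ |A|² - |A| + 1, i.e. 9 ≤ |A - A| ≤ 21.
Note: 0 ∈ A - A always (from a - a). The set is symmetric: if d ∈ A - A then -d ∈ A - A.
Enumerate nonzero differences d = a - a' with a > a' (then include -d):
Positive differences: {1, 2, 4, 5, 6, 7, 11, 12}
Full difference set: {0} ∪ (positive diffs) ∪ (negative diffs).
|A - A| = 1 + 2·8 = 17 (matches direct enumeration: 17).

|A - A| = 17


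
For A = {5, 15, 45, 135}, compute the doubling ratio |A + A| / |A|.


|A| = 4.
Compute A + A by enumerating all 16 pairs.
A + A = {10, 20, 30, 50, 60, 90, 140, 150, 180, 270}, so |A + A| = 10.
K = |A + A| / |A| = 10/4 = 5/2 ≈ 2.5000.
Reference: AP of size 4 gives K = 7/4 ≈ 1.7500; a fully generic set of size 4 gives K ≈ 2.5000.

|A| = 4, |A + A| = 10, K = 10/4 = 5/2.


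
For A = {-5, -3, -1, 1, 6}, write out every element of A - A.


A - A = {a - a' : a, a' ∈ A}.
Compute a - a' for each ordered pair (a, a'):
a = -5: -5--5=0, -5--3=-2, -5--1=-4, -5-1=-6, -5-6=-11
a = -3: -3--5=2, -3--3=0, -3--1=-2, -3-1=-4, -3-6=-9
a = -1: -1--5=4, -1--3=2, -1--1=0, -1-1=-2, -1-6=-7
a = 1: 1--5=6, 1--3=4, 1--1=2, 1-1=0, 1-6=-5
a = 6: 6--5=11, 6--3=9, 6--1=7, 6-1=5, 6-6=0
Collecting distinct values (and noting 0 appears from a-a):
A - A = {-11, -9, -7, -6, -5, -4, -2, 0, 2, 4, 5, 6, 7, 9, 11}
|A - A| = 15

A - A = {-11, -9, -7, -6, -5, -4, -2, 0, 2, 4, 5, 6, 7, 9, 11}


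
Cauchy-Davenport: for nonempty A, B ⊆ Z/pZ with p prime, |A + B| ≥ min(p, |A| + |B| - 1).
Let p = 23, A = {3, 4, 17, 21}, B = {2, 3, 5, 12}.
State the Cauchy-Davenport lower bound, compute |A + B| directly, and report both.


Cauchy-Davenport: |A + B| ≥ min(p, |A| + |B| - 1) for A, B nonempty in Z/pZ.
|A| = 4, |B| = 4, p = 23.
CD lower bound = min(23, 4 + 4 - 1) = min(23, 7) = 7.
Compute A + B mod 23 directly:
a = 3: 3+2=5, 3+3=6, 3+5=8, 3+12=15
a = 4: 4+2=6, 4+3=7, 4+5=9, 4+12=16
a = 17: 17+2=19, 17+3=20, 17+5=22, 17+12=6
a = 21: 21+2=0, 21+3=1, 21+5=3, 21+12=10
A + B = {0, 1, 3, 5, 6, 7, 8, 9, 10, 15, 16, 19, 20, 22}, so |A + B| = 14.
Verify: 14 ≥ 7? Yes ✓.

CD lower bound = 7, actual |A + B| = 14.


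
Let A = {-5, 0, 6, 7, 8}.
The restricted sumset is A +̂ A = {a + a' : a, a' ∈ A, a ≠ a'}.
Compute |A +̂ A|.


Restricted sumset: A +̂ A = {a + a' : a ∈ A, a' ∈ A, a ≠ a'}.
Equivalently, take A + A and drop any sum 2a that is achievable ONLY as a + a for a ∈ A (i.e. sums representable only with equal summands).
Enumerate pairs (a, a') with a < a' (symmetric, so each unordered pair gives one sum; this covers all a ≠ a'):
  -5 + 0 = -5
  -5 + 6 = 1
  -5 + 7 = 2
  -5 + 8 = 3
  0 + 6 = 6
  0 + 7 = 7
  0 + 8 = 8
  6 + 7 = 13
  6 + 8 = 14
  7 + 8 = 15
Collected distinct sums: {-5, 1, 2, 3, 6, 7, 8, 13, 14, 15}
|A +̂ A| = 10
(Reference bound: |A +̂ A| ≥ 2|A| - 3 for |A| ≥ 2, with |A| = 5 giving ≥ 7.)

|A +̂ A| = 10


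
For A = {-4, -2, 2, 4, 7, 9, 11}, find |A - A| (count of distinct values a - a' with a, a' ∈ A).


A - A = {a - a' : a, a' ∈ A}; |A| = 7.
Bounds: 2|A|-1 ≤ |A - A| ≤ |A|² - |A| + 1, i.e. 13 ≤ |A - A| ≤ 43.
Note: 0 ∈ A - A always (from a - a). The set is symmetric: if d ∈ A - A then -d ∈ A - A.
Enumerate nonzero differences d = a - a' with a > a' (then include -d):
Positive differences: {2, 3, 4, 5, 6, 7, 8, 9, 11, 13, 15}
Full difference set: {0} ∪ (positive diffs) ∪ (negative diffs).
|A - A| = 1 + 2·11 = 23 (matches direct enumeration: 23).

|A - A| = 23


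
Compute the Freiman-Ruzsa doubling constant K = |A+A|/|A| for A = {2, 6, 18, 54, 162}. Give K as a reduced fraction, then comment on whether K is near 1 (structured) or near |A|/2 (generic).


|A| = 5.
Compute A + A by enumerating all 25 pairs.
A + A = {4, 8, 12, 20, 24, 36, 56, 60, 72, 108, 164, 168, 180, 216, 324}, so |A + A| = 15.
K = |A + A| / |A| = 15/5 = 3/1 ≈ 3.0000.
Reference: AP of size 5 gives K = 9/5 ≈ 1.8000; a fully generic set of size 5 gives K ≈ 3.0000.

|A| = 5, |A + A| = 15, K = 15/5 = 3/1.


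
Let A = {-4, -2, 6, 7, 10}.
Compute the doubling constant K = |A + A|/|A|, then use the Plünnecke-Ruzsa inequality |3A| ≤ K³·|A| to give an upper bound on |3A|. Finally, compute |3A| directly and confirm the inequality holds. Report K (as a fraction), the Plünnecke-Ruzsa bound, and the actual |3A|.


|A| = 5.
Step 1: Compute A + A by enumerating all 25 pairs.
A + A = {-8, -6, -4, 2, 3, 4, 5, 6, 8, 12, 13, 14, 16, 17, 20}, so |A + A| = 15.
Step 2: Doubling constant K = |A + A|/|A| = 15/5 = 15/5 ≈ 3.0000.
Step 3: Plünnecke-Ruzsa gives |3A| ≤ K³·|A| = (3.0000)³ · 5 ≈ 135.0000.
Step 4: Compute 3A = A + A + A directly by enumerating all triples (a,b,c) ∈ A³; |3A| = 31.
Step 5: Check 31 ≤ 135.0000? Yes ✓.

K = 15/5, Plünnecke-Ruzsa bound K³|A| ≈ 135.0000, |3A| = 31, inequality holds.


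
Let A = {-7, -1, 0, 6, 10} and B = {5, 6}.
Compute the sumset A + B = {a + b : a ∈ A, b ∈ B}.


A + B = {a + b : a ∈ A, b ∈ B}.
Enumerate all |A|·|B| = 5·2 = 10 pairs (a, b) and collect distinct sums.
a = -7: -7+5=-2, -7+6=-1
a = -1: -1+5=4, -1+6=5
a = 0: 0+5=5, 0+6=6
a = 6: 6+5=11, 6+6=12
a = 10: 10+5=15, 10+6=16
Collecting distinct sums: A + B = {-2, -1, 4, 5, 6, 11, 12, 15, 16}
|A + B| = 9

A + B = {-2, -1, 4, 5, 6, 11, 12, 15, 16}


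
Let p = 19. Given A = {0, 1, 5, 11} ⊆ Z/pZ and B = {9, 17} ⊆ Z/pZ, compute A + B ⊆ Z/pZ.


Work in Z/19Z: reduce every sum a + b modulo 19.
Enumerate all 8 pairs:
a = 0: 0+9=9, 0+17=17
a = 1: 1+9=10, 1+17=18
a = 5: 5+9=14, 5+17=3
a = 11: 11+9=1, 11+17=9
Distinct residues collected: {1, 3, 9, 10, 14, 17, 18}
|A + B| = 7 (out of 19 total residues).

A + B = {1, 3, 9, 10, 14, 17, 18}


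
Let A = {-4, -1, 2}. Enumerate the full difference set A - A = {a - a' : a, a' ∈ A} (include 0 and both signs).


A - A = {a - a' : a, a' ∈ A}.
Compute a - a' for each ordered pair (a, a'):
a = -4: -4--4=0, -4--1=-3, -4-2=-6
a = -1: -1--4=3, -1--1=0, -1-2=-3
a = 2: 2--4=6, 2--1=3, 2-2=0
Collecting distinct values (and noting 0 appears from a-a):
A - A = {-6, -3, 0, 3, 6}
|A - A| = 5

A - A = {-6, -3, 0, 3, 6}


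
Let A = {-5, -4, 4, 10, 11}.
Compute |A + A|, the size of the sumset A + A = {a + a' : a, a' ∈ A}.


A + A = {a + a' : a, a' ∈ A}; |A| = 5.
General bounds: 2|A| - 1 ≤ |A + A| ≤ |A|(|A|+1)/2, i.e. 9 ≤ |A + A| ≤ 15.
Lower bound 2|A|-1 is attained iff A is an arithmetic progression.
Enumerate sums a + a' for a ≤ a' (symmetric, so this suffices):
a = -5: -5+-5=-10, -5+-4=-9, -5+4=-1, -5+10=5, -5+11=6
a = -4: -4+-4=-8, -4+4=0, -4+10=6, -4+11=7
a = 4: 4+4=8, 4+10=14, 4+11=15
a = 10: 10+10=20, 10+11=21
a = 11: 11+11=22
Distinct sums: {-10, -9, -8, -1, 0, 5, 6, 7, 8, 14, 15, 20, 21, 22}
|A + A| = 14

|A + A| = 14


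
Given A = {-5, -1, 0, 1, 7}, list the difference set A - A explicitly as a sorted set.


A - A = {a - a' : a, a' ∈ A}.
Compute a - a' for each ordered pair (a, a'):
a = -5: -5--5=0, -5--1=-4, -5-0=-5, -5-1=-6, -5-7=-12
a = -1: -1--5=4, -1--1=0, -1-0=-1, -1-1=-2, -1-7=-8
a = 0: 0--5=5, 0--1=1, 0-0=0, 0-1=-1, 0-7=-7
a = 1: 1--5=6, 1--1=2, 1-0=1, 1-1=0, 1-7=-6
a = 7: 7--5=12, 7--1=8, 7-0=7, 7-1=6, 7-7=0
Collecting distinct values (and noting 0 appears from a-a):
A - A = {-12, -8, -7, -6, -5, -4, -2, -1, 0, 1, 2, 4, 5, 6, 7, 8, 12}
|A - A| = 17

A - A = {-12, -8, -7, -6, -5, -4, -2, -1, 0, 1, 2, 4, 5, 6, 7, 8, 12}


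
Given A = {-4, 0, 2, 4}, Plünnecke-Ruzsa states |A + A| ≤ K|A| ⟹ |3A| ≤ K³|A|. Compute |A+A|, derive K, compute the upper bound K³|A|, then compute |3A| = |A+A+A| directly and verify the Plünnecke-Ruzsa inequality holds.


|A| = 4.
Step 1: Compute A + A by enumerating all 16 pairs.
A + A = {-8, -4, -2, 0, 2, 4, 6, 8}, so |A + A| = 8.
Step 2: Doubling constant K = |A + A|/|A| = 8/4 = 8/4 ≈ 2.0000.
Step 3: Plünnecke-Ruzsa gives |3A| ≤ K³·|A| = (2.0000)³ · 4 ≈ 32.0000.
Step 4: Compute 3A = A + A + A directly by enumerating all triples (a,b,c) ∈ A³; |3A| = 12.
Step 5: Check 12 ≤ 32.0000? Yes ✓.

K = 8/4, Plünnecke-Ruzsa bound K³|A| ≈ 32.0000, |3A| = 12, inequality holds.


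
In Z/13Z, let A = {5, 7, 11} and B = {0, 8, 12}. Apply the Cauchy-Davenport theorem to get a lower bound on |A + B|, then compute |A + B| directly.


Cauchy-Davenport: |A + B| ≥ min(p, |A| + |B| - 1) for A, B nonempty in Z/pZ.
|A| = 3, |B| = 3, p = 13.
CD lower bound = min(13, 3 + 3 - 1) = min(13, 5) = 5.
Compute A + B mod 13 directly:
a = 5: 5+0=5, 5+8=0, 5+12=4
a = 7: 7+0=7, 7+8=2, 7+12=6
a = 11: 11+0=11, 11+8=6, 11+12=10
A + B = {0, 2, 4, 5, 6, 7, 10, 11}, so |A + B| = 8.
Verify: 8 ≥ 5? Yes ✓.

CD lower bound = 5, actual |A + B| = 8.


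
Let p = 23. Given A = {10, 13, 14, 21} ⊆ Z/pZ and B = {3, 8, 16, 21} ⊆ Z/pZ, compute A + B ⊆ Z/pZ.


Work in Z/23Z: reduce every sum a + b modulo 23.
Enumerate all 16 pairs:
a = 10: 10+3=13, 10+8=18, 10+16=3, 10+21=8
a = 13: 13+3=16, 13+8=21, 13+16=6, 13+21=11
a = 14: 14+3=17, 14+8=22, 14+16=7, 14+21=12
a = 21: 21+3=1, 21+8=6, 21+16=14, 21+21=19
Distinct residues collected: {1, 3, 6, 7, 8, 11, 12, 13, 14, 16, 17, 18, 19, 21, 22}
|A + B| = 15 (out of 23 total residues).

A + B = {1, 3, 6, 7, 8, 11, 12, 13, 14, 16, 17, 18, 19, 21, 22}


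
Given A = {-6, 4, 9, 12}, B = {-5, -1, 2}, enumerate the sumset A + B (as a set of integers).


A + B = {a + b : a ∈ A, b ∈ B}.
Enumerate all |A|·|B| = 4·3 = 12 pairs (a, b) and collect distinct sums.
a = -6: -6+-5=-11, -6+-1=-7, -6+2=-4
a = 4: 4+-5=-1, 4+-1=3, 4+2=6
a = 9: 9+-5=4, 9+-1=8, 9+2=11
a = 12: 12+-5=7, 12+-1=11, 12+2=14
Collecting distinct sums: A + B = {-11, -7, -4, -1, 3, 4, 6, 7, 8, 11, 14}
|A + B| = 11

A + B = {-11, -7, -4, -1, 3, 4, 6, 7, 8, 11, 14}


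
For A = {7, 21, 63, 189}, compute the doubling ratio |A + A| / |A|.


|A| = 4.
Compute A + A by enumerating all 16 pairs.
A + A = {14, 28, 42, 70, 84, 126, 196, 210, 252, 378}, so |A + A| = 10.
K = |A + A| / |A| = 10/4 = 5/2 ≈ 2.5000.
Reference: AP of size 4 gives K = 7/4 ≈ 1.7500; a fully generic set of size 4 gives K ≈ 2.5000.

|A| = 4, |A + A| = 10, K = 10/4 = 5/2.


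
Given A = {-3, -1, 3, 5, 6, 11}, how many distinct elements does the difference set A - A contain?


A - A = {a - a' : a, a' ∈ A}; |A| = 6.
Bounds: 2|A|-1 ≤ |A - A| ≤ |A|² - |A| + 1, i.e. 11 ≤ |A - A| ≤ 31.
Note: 0 ∈ A - A always (from a - a). The set is symmetric: if d ∈ A - A then -d ∈ A - A.
Enumerate nonzero differences d = a - a' with a > a' (then include -d):
Positive differences: {1, 2, 3, 4, 5, 6, 7, 8, 9, 12, 14}
Full difference set: {0} ∪ (positive diffs) ∪ (negative diffs).
|A - A| = 1 + 2·11 = 23 (matches direct enumeration: 23).

|A - A| = 23


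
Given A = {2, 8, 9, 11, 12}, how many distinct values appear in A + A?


A + A = {a + a' : a, a' ∈ A}; |A| = 5.
General bounds: 2|A| - 1 ≤ |A + A| ≤ |A|(|A|+1)/2, i.e. 9 ≤ |A + A| ≤ 15.
Lower bound 2|A|-1 is attained iff A is an arithmetic progression.
Enumerate sums a + a' for a ≤ a' (symmetric, so this suffices):
a = 2: 2+2=4, 2+8=10, 2+9=11, 2+11=13, 2+12=14
a = 8: 8+8=16, 8+9=17, 8+11=19, 8+12=20
a = 9: 9+9=18, 9+11=20, 9+12=21
a = 11: 11+11=22, 11+12=23
a = 12: 12+12=24
Distinct sums: {4, 10, 11, 13, 14, 16, 17, 18, 19, 20, 21, 22, 23, 24}
|A + A| = 14

|A + A| = 14


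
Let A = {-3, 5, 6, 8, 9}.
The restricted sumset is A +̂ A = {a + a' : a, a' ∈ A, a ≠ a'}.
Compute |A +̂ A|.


Restricted sumset: A +̂ A = {a + a' : a ∈ A, a' ∈ A, a ≠ a'}.
Equivalently, take A + A and drop any sum 2a that is achievable ONLY as a + a for a ∈ A (i.e. sums representable only with equal summands).
Enumerate pairs (a, a') with a < a' (symmetric, so each unordered pair gives one sum; this covers all a ≠ a'):
  -3 + 5 = 2
  -3 + 6 = 3
  -3 + 8 = 5
  -3 + 9 = 6
  5 + 6 = 11
  5 + 8 = 13
  5 + 9 = 14
  6 + 8 = 14
  6 + 9 = 15
  8 + 9 = 17
Collected distinct sums: {2, 3, 5, 6, 11, 13, 14, 15, 17}
|A +̂ A| = 9
(Reference bound: |A +̂ A| ≥ 2|A| - 3 for |A| ≥ 2, with |A| = 5 giving ≥ 7.)

|A +̂ A| = 9


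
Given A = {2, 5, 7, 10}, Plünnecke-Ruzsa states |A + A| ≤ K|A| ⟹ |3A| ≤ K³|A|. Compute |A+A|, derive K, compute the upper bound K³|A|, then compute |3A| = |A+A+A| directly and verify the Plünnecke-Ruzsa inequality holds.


|A| = 4.
Step 1: Compute A + A by enumerating all 16 pairs.
A + A = {4, 7, 9, 10, 12, 14, 15, 17, 20}, so |A + A| = 9.
Step 2: Doubling constant K = |A + A|/|A| = 9/4 = 9/4 ≈ 2.2500.
Step 3: Plünnecke-Ruzsa gives |3A| ≤ K³·|A| = (2.2500)³ · 4 ≈ 45.5625.
Step 4: Compute 3A = A + A + A directly by enumerating all triples (a,b,c) ∈ A³; |3A| = 16.
Step 5: Check 16 ≤ 45.5625? Yes ✓.

K = 9/4, Plünnecke-Ruzsa bound K³|A| ≈ 45.5625, |3A| = 16, inequality holds.


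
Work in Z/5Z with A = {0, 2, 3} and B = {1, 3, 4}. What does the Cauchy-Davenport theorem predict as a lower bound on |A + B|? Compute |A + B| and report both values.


Cauchy-Davenport: |A + B| ≥ min(p, |A| + |B| - 1) for A, B nonempty in Z/pZ.
|A| = 3, |B| = 3, p = 5.
CD lower bound = min(5, 3 + 3 - 1) = min(5, 5) = 5.
Compute A + B mod 5 directly:
a = 0: 0+1=1, 0+3=3, 0+4=4
a = 2: 2+1=3, 2+3=0, 2+4=1
a = 3: 3+1=4, 3+3=1, 3+4=2
A + B = {0, 1, 2, 3, 4}, so |A + B| = 5.
Verify: 5 ≥ 5? Yes ✓.

CD lower bound = 5, actual |A + B| = 5.


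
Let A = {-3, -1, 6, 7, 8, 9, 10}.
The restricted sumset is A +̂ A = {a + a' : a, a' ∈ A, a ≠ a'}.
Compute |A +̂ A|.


Restricted sumset: A +̂ A = {a + a' : a ∈ A, a' ∈ A, a ≠ a'}.
Equivalently, take A + A and drop any sum 2a that is achievable ONLY as a + a for a ∈ A (i.e. sums representable only with equal summands).
Enumerate pairs (a, a') with a < a' (symmetric, so each unordered pair gives one sum; this covers all a ≠ a'):
  -3 + -1 = -4
  -3 + 6 = 3
  -3 + 7 = 4
  -3 + 8 = 5
  -3 + 9 = 6
  -3 + 10 = 7
  -1 + 6 = 5
  -1 + 7 = 6
  -1 + 8 = 7
  -1 + 9 = 8
  -1 + 10 = 9
  6 + 7 = 13
  6 + 8 = 14
  6 + 9 = 15
  6 + 10 = 16
  7 + 8 = 15
  7 + 9 = 16
  7 + 10 = 17
  8 + 9 = 17
  8 + 10 = 18
  9 + 10 = 19
Collected distinct sums: {-4, 3, 4, 5, 6, 7, 8, 9, 13, 14, 15, 16, 17, 18, 19}
|A +̂ A| = 15
(Reference bound: |A +̂ A| ≥ 2|A| - 3 for |A| ≥ 2, with |A| = 7 giving ≥ 11.)

|A +̂ A| = 15


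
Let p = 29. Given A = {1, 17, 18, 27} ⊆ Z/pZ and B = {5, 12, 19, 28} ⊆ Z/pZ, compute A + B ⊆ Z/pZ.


Work in Z/29Z: reduce every sum a + b modulo 29.
Enumerate all 16 pairs:
a = 1: 1+5=6, 1+12=13, 1+19=20, 1+28=0
a = 17: 17+5=22, 17+12=0, 17+19=7, 17+28=16
a = 18: 18+5=23, 18+12=1, 18+19=8, 18+28=17
a = 27: 27+5=3, 27+12=10, 27+19=17, 27+28=26
Distinct residues collected: {0, 1, 3, 6, 7, 8, 10, 13, 16, 17, 20, 22, 23, 26}
|A + B| = 14 (out of 29 total residues).

A + B = {0, 1, 3, 6, 7, 8, 10, 13, 16, 17, 20, 22, 23, 26}


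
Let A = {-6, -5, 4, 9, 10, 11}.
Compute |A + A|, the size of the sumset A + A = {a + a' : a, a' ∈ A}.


A + A = {a + a' : a, a' ∈ A}; |A| = 6.
General bounds: 2|A| - 1 ≤ |A + A| ≤ |A|(|A|+1)/2, i.e. 11 ≤ |A + A| ≤ 21.
Lower bound 2|A|-1 is attained iff A is an arithmetic progression.
Enumerate sums a + a' for a ≤ a' (symmetric, so this suffices):
a = -6: -6+-6=-12, -6+-5=-11, -6+4=-2, -6+9=3, -6+10=4, -6+11=5
a = -5: -5+-5=-10, -5+4=-1, -5+9=4, -5+10=5, -5+11=6
a = 4: 4+4=8, 4+9=13, 4+10=14, 4+11=15
a = 9: 9+9=18, 9+10=19, 9+11=20
a = 10: 10+10=20, 10+11=21
a = 11: 11+11=22
Distinct sums: {-12, -11, -10, -2, -1, 3, 4, 5, 6, 8, 13, 14, 15, 18, 19, 20, 21, 22}
|A + A| = 18

|A + A| = 18


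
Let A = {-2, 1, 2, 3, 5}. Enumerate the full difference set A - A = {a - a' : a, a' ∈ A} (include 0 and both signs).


A - A = {a - a' : a, a' ∈ A}.
Compute a - a' for each ordered pair (a, a'):
a = -2: -2--2=0, -2-1=-3, -2-2=-4, -2-3=-5, -2-5=-7
a = 1: 1--2=3, 1-1=0, 1-2=-1, 1-3=-2, 1-5=-4
a = 2: 2--2=4, 2-1=1, 2-2=0, 2-3=-1, 2-5=-3
a = 3: 3--2=5, 3-1=2, 3-2=1, 3-3=0, 3-5=-2
a = 5: 5--2=7, 5-1=4, 5-2=3, 5-3=2, 5-5=0
Collecting distinct values (and noting 0 appears from a-a):
A - A = {-7, -5, -4, -3, -2, -1, 0, 1, 2, 3, 4, 5, 7}
|A - A| = 13

A - A = {-7, -5, -4, -3, -2, -1, 0, 1, 2, 3, 4, 5, 7}


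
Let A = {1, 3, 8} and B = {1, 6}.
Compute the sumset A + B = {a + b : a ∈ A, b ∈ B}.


A + B = {a + b : a ∈ A, b ∈ B}.
Enumerate all |A|·|B| = 3·2 = 6 pairs (a, b) and collect distinct sums.
a = 1: 1+1=2, 1+6=7
a = 3: 3+1=4, 3+6=9
a = 8: 8+1=9, 8+6=14
Collecting distinct sums: A + B = {2, 4, 7, 9, 14}
|A + B| = 5

A + B = {2, 4, 7, 9, 14}


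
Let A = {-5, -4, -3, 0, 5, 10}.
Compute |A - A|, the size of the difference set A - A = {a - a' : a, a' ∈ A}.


A - A = {a - a' : a, a' ∈ A}; |A| = 6.
Bounds: 2|A|-1 ≤ |A - A| ≤ |A|² - |A| + 1, i.e. 11 ≤ |A - A| ≤ 31.
Note: 0 ∈ A - A always (from a - a). The set is symmetric: if d ∈ A - A then -d ∈ A - A.
Enumerate nonzero differences d = a - a' with a > a' (then include -d):
Positive differences: {1, 2, 3, 4, 5, 8, 9, 10, 13, 14, 15}
Full difference set: {0} ∪ (positive diffs) ∪ (negative diffs).
|A - A| = 1 + 2·11 = 23 (matches direct enumeration: 23).

|A - A| = 23


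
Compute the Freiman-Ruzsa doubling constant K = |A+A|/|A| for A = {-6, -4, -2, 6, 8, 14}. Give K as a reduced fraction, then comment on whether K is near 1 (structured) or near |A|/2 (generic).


|A| = 6.
Compute A + A by enumerating all 36 pairs.
A + A = {-12, -10, -8, -6, -4, 0, 2, 4, 6, 8, 10, 12, 14, 16, 20, 22, 28}, so |A + A| = 17.
K = |A + A| / |A| = 17/6 (already in lowest terms) ≈ 2.8333.
Reference: AP of size 6 gives K = 11/6 ≈ 1.8333; a fully generic set of size 6 gives K ≈ 3.5000.

|A| = 6, |A + A| = 17, K = 17/6.


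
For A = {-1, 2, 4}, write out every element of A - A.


A - A = {a - a' : a, a' ∈ A}.
Compute a - a' for each ordered pair (a, a'):
a = -1: -1--1=0, -1-2=-3, -1-4=-5
a = 2: 2--1=3, 2-2=0, 2-4=-2
a = 4: 4--1=5, 4-2=2, 4-4=0
Collecting distinct values (and noting 0 appears from a-a):
A - A = {-5, -3, -2, 0, 2, 3, 5}
|A - A| = 7

A - A = {-5, -3, -2, 0, 2, 3, 5}
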